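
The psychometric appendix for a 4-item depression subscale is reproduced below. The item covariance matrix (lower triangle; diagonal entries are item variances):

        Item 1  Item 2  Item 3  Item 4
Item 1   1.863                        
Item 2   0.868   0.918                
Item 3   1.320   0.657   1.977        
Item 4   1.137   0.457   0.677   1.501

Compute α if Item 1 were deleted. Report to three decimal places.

Remaining items: Item 2, Item 3, Item 4 (k = 3).
Σσᵢ² = 0.918 + 1.977 + 1.501 = 4.396
σ²_total = 4.396 + 2 × 1.791 = 7.978
α (item deleted) = (3/2)·(1 − 4.396/7.978) = 0.673

α = 0.673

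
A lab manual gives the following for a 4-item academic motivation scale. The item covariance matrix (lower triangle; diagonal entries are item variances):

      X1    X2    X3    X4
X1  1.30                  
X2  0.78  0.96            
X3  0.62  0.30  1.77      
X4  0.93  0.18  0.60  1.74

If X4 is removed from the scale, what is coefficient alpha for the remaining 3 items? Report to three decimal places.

Remaining items: X1, X2, X3 (k = 3).
Σσᵢ² = 1.30 + 0.96 + 1.77 = 4.03
total variance = 4.03 + 2 × 1.70 = 7.43
α (item deleted) = (3/2)·(1 − 4.03/7.43) = 0.686

α = 0.686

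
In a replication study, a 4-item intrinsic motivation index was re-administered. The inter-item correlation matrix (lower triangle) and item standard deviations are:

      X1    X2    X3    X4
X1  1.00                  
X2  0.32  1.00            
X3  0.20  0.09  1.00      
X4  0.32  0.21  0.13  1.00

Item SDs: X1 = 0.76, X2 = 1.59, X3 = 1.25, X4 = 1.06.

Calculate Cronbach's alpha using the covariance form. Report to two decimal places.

α = 0.46

Σσ²ᵢ = 0.76² + 1.59² + 1.25² + 1.06² = 5.7918
Covariances σ_ij = r_ij · s_i · s_j:
  σ(X1,X2) = 0.32 × 0.76 × 1.59 = 0.3867
  σ(X1,X3) = 0.20 × 0.76 × 1.25 = 0.1900
  σ(X1,X4) = 0.32 × 0.76 × 1.06 = 0.2578
  σ(X2,X3) = 0.09 × 1.59 × 1.25 = 0.1789
  σ(X2,X4) = 0.21 × 1.59 × 1.06 = 0.3539
  σ(X3,X4) = 0.13 × 1.25 × 1.06 = 0.1723
σ²_T = Σσ²ᵢ + 2·Σσ_ij = 5.7918 + 2 × 1.5396 = 8.8710
α = (4/3)·(1 − 5.7918/8.8710) = 0.46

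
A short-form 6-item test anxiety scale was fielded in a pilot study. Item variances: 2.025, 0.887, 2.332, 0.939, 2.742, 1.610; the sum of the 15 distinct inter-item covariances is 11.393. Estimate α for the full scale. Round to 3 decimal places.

α = 0.821

Σσ²ᵢ = 2.025 + 0.887 + 2.332 + 0.939 + 2.742 + 1.610 = 10.535
Sum of distinct covariances = 11.393
total variance = Σσ²ᵢ + 2·Σcov = 10.535 + 2 × 11.393 = 33.321
α = (6/5)·(1 − 10.535/33.321) = 0.821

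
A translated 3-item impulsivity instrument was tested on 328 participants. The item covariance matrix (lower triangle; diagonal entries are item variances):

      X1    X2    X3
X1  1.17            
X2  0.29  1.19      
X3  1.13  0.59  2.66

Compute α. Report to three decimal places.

α = 0.667

ΣVar(i) = 1.17 + 1.19 + 2.66 = 5.02
Σ_{i<j} σ_ij = 2.01
Var(T) = 5.02 + 2 × 2.01 = 9.04
α = (k/(k−1))·(1 − ΣVar(i)/Var(T)) = (3/2)·(1 − 5.02/9.04) = 0.667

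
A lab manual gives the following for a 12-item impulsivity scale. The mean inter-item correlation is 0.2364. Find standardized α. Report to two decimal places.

Standardized α = k·r̄ / (1 + (k−1)·r̄) = 12 × 0.2364 / (1 + 11 × 0.2364)
  = 2.8368 / 3.6004 = 0.79

α = 0.79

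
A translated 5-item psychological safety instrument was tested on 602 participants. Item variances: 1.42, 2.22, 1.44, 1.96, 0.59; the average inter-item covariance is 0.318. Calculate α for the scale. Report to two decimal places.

α = 0.57

Σσ²ᵢ = 1.42 + 2.22 + 1.44 + 1.96 + 0.59 = 7.63
Sum of the 10 distinct covariances = 10 × 0.318 = 3.180
Var(T) = Σσ²ᵢ + 2·Σcov = 7.63 + 2 × 3.180 = 13.990
α = (5/4)·(1 − 7.63/13.990) = 0.57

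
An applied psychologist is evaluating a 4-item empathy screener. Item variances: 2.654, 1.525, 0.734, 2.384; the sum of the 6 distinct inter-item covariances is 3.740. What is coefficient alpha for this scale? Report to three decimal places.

ΣVar(i) = 2.654 + 1.525 + 0.734 + 2.384 = 7.297
Sum of distinct covariances = 3.740
total variance = ΣVar(i) + 2·Σcov = 7.297 + 2 × 3.740 = 14.777
α = (4/3)·(1 − 7.297/14.777) = 0.675

α = 0.675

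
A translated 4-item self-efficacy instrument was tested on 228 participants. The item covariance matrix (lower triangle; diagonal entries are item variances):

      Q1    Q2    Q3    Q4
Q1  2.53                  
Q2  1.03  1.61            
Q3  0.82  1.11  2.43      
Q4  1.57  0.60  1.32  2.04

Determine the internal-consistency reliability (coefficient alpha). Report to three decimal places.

sum of item variances = 2.53 + 1.61 + 2.43 + 2.04 = 8.61
Sum of off-diagonal covariances = 6.45
Var(T) = 8.61 + 2 × 6.45 = 21.51
α = (k/(k−1))·(1 − sum of item variances/Var(T)) = (4/3)·(1 − 8.61/21.51) = 0.800

α = 0.800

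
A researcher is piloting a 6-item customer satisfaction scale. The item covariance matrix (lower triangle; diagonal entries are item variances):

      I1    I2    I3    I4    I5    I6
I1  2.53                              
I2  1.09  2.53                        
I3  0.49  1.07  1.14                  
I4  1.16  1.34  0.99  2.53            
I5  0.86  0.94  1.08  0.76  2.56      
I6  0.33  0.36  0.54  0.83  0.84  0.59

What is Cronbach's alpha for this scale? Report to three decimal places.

sum of item variances = 2.53 + 2.53 + 1.14 + 2.53 + 2.56 + 0.59 = 11.88
Σ_{i<j} σ_ij = 12.68
total variance = 11.88 + 2 × 12.68 = 37.24
α = (k/(k−1))·(1 − sum of item variances/total variance) = (6/5)·(1 − 11.88/37.24) = 0.817

Cronbach's alpha = 0.817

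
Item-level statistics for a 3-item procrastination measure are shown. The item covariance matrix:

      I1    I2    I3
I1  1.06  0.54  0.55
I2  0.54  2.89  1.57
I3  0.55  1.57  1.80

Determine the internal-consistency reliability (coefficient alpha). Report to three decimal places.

Σσᵢ² = 1.06 + 2.89 + 1.80 = 5.75
Sum of the distinct covariances = 2.66
σ²_T = 5.75 + 2 × 2.66 = 11.07
α = (k/(k−1))·(1 − Σσᵢ²/σ²_T) = (3/2)·(1 − 5.75/11.07) = 0.721

coefficient alpha = 0.721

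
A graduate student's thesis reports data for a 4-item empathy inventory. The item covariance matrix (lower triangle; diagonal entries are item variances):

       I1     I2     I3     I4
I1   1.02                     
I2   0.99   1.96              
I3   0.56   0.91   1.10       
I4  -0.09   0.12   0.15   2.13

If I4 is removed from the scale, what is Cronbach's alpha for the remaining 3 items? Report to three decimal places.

α = 0.820

Remaining items: I1, I2, I3 (k = 3).
sum of item variances = 1.02 + 1.96 + 1.10 = 4.08
total variance = 4.08 + 2 × 2.46 = 9.00
α (item deleted) = (3/2)·(1 − 4.08/9.00) = 0.820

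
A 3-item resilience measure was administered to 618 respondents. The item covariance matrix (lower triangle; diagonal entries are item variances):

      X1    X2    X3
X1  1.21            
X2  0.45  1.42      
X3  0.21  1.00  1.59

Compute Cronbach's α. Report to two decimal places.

α = 0.66

Σσᵢ² = 1.21 + 1.42 + 1.59 = 4.22
Σ_{i<j} σ_ij = 1.66
total variance = 4.22 + 2 × 1.66 = 7.54
α = (k/(k−1))·(1 − Σσᵢ²/total variance) = (3/2)·(1 − 4.22/7.54) = 0.66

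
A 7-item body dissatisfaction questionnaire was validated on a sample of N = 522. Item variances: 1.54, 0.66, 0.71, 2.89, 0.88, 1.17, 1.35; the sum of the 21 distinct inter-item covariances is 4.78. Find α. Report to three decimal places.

α = 0.595

Σσ²ᵢ = 1.54 + 0.66 + 0.71 + 2.89 + 0.88 + 1.17 + 1.35 = 9.20
Sum of distinct covariances = 4.78
total variance = Σσ²ᵢ + 2·Σcov = 9.20 + 2 × 4.78 = 18.76
α = (7/6)·(1 − 9.20/18.76) = 0.595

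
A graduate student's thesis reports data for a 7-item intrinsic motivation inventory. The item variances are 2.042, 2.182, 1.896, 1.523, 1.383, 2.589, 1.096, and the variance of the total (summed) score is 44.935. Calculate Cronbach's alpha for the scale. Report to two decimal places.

α = 0.84

ΣVar(i) = 2.042 + 2.182 + 1.896 + 1.523 + 1.383 + 2.589 + 1.096 = 12.711
α = (k/(k−1))·(1 − ΣVar(i)/σ²_total) = (7/6)·(1 − 12.711/44.935) = 0.84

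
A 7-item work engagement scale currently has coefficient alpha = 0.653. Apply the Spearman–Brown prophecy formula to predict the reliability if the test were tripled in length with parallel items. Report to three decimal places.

predicted reliability = 0.850

Length factor m = 3
α' = m·α / (1 + (m−1)·α)
   = 3 × 0.653 / (1 + (3 − 1) × 0.653)
   = 1.9590 / 2.3060 = 0.850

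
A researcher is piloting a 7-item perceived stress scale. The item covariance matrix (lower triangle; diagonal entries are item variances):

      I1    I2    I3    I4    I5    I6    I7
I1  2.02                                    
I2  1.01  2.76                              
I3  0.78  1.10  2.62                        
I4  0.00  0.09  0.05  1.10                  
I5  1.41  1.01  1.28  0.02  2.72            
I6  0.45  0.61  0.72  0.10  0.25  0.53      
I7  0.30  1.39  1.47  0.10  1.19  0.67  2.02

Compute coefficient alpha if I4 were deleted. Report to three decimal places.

Remaining items: I1, I2, I3, I5, I6, I7 (k = 6).
sum of item variances = 2.02 + 2.76 + 2.62 + 2.72 + 0.53 + 2.02 = 12.67
σ²_total = 12.67 + 2 × 13.64 = 39.95
α (item deleted) = (6/5)·(1 − 12.67/39.95) = 0.819

α = 0.819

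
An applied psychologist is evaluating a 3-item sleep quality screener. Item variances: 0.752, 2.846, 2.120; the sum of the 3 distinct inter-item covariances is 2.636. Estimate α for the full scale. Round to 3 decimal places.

α = 0.720

Σσ²ᵢ = 0.752 + 2.846 + 2.120 = 5.718
Sum of distinct covariances = 2.636
Var(T) = Σσ²ᵢ + 2·Σcov = 5.718 + 2 × 2.636 = 10.990
α = (3/2)·(1 − 5.718/10.990) = 0.720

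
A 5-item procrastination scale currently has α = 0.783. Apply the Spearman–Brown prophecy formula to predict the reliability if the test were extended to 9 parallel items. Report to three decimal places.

Length factor m = 9/5 = 1.8000
α' = m·α / (1 + (m−1)·α)
   = 9/5 × 0.783 / (1 + (9/5 − 1) × 0.783)
   = 1.4094 / 1.6264 = 0.867

predicted reliability = 0.867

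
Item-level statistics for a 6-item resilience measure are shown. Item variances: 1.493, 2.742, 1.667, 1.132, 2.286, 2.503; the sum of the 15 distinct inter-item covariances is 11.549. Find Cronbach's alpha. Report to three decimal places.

α = 0.794

ΣVar(i) = 1.493 + 2.742 + 1.667 + 1.132 + 2.286 + 2.503 = 11.823
Sum of distinct covariances = 11.549
σ²_total = ΣVar(i) + 2·Σcov = 11.823 + 2 × 11.549 = 34.921
α = (6/5)·(1 − 11.823/34.921) = 0.794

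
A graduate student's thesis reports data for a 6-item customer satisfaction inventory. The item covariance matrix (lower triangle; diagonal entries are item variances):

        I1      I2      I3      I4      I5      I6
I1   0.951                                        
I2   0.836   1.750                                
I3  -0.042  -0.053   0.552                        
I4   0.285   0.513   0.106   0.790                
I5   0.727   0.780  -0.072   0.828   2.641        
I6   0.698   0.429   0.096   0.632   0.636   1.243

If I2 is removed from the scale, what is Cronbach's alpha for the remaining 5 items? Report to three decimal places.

Remaining items: I1, I3, I4, I5, I6 (k = 5).
sum of item variances = 0.951 + 0.552 + 0.790 + 2.641 + 1.243 = 6.177
σ²_total = 6.177 + 2 × 3.894 = 13.965
α (item deleted) = (5/4)·(1 − 6.177/13.965) = 0.697

Cronbach's alpha = 0.697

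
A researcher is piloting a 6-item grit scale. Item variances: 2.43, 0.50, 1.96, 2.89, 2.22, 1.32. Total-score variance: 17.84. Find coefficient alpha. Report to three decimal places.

α = 0.439

sum of item variances = 2.43 + 0.50 + 1.96 + 2.89 + 2.22 + 1.32 = 11.32
α = (k/(k−1))·(1 − sum of item variances/σ²_T) = (6/5)·(1 − 11.32/17.84) = 0.439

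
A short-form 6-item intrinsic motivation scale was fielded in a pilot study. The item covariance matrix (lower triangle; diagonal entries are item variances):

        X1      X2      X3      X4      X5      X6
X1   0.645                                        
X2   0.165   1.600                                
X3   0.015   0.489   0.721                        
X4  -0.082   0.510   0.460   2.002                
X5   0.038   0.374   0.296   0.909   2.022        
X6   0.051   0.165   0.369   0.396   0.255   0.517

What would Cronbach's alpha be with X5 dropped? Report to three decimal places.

α = 0.601

Remaining items: X1, X2, X3, X4, X6 (k = 5).
Σσ²ᵢ = 0.645 + 1.600 + 0.721 + 2.002 + 0.517 = 5.485
σ²_total = 5.485 + 2 × 2.538 = 10.561
α (item deleted) = (5/4)·(1 − 5.485/10.561) = 0.601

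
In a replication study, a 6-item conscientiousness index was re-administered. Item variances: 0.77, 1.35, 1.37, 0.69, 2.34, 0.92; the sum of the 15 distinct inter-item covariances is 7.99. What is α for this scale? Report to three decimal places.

α = 0.819

Σσᵢ² = 0.77 + 1.35 + 1.37 + 0.69 + 2.34 + 0.92 = 7.44
Sum of distinct covariances = 7.99
σ²_total = Σσᵢ² + 2·Σcov = 7.44 + 2 × 7.99 = 23.42
α = (6/5)·(1 − 7.44/23.42) = 0.819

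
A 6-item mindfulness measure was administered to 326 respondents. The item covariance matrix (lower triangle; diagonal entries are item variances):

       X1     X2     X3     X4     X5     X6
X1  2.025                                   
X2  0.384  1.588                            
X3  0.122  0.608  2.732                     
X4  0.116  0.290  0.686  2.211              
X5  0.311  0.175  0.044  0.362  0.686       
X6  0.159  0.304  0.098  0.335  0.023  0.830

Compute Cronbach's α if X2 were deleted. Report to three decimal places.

Remaining items: X1, X3, X4, X5, X6 (k = 5).
sum of item variances = 2.025 + 2.732 + 2.211 + 0.686 + 0.830 = 8.484
total variance = 8.484 + 2 × 2.256 = 12.996
α (item deleted) = (5/4)·(1 − 8.484/12.996) = 0.434

Cronbach's α = 0.434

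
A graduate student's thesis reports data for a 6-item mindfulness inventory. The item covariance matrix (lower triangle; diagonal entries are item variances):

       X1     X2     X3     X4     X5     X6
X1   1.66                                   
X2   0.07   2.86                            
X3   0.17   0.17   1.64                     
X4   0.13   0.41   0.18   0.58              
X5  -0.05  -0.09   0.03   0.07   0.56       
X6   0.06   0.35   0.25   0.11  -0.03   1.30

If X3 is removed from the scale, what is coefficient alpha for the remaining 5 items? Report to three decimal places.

coefficient alpha = 0.285

Remaining items: X1, X2, X4, X5, X6 (k = 5).
Σσᵢ² = 1.66 + 2.86 + 0.58 + 0.56 + 1.30 = 6.96
total variance = 6.96 + 2 × 1.03 = 9.02
α (item deleted) = (5/4)·(1 − 6.96/9.02) = 0.285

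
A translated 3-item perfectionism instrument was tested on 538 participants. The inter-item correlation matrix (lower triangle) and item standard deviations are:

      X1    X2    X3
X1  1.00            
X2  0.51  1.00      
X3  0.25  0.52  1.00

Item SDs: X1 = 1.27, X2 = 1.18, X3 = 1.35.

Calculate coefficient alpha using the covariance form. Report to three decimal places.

Σσ²ᵢ = 1.27² + 1.18² + 1.35² = 4.8278
Covariances σ_ij = r_ij · s_i · s_j:
  σ(X1,X2) = 0.51 × 1.27 × 1.18 = 0.7643
  σ(X1,X3) = 0.25 × 1.27 × 1.35 = 0.4286
  σ(X2,X3) = 0.52 × 1.18 × 1.35 = 0.8284
σ²_T = Σσ²ᵢ + 2·Σσ_ij = 4.8278 + 2 × 2.0213 = 8.8704
α = (3/2)·(1 − 4.8278/8.8704) = 0.684

coefficient alpha = 0.684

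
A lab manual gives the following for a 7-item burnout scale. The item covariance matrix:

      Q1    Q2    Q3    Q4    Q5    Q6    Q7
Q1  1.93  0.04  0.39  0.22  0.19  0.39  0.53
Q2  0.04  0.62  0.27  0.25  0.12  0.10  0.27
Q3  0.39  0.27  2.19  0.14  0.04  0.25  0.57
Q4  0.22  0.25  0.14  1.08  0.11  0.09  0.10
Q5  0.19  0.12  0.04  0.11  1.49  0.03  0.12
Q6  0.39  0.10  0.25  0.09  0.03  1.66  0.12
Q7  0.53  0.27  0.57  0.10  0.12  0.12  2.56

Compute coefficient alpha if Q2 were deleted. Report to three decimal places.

α = 0.451

Remaining items: Q1, Q3, Q4, Q5, Q6, Q7 (k = 6).
sum of item variances = 1.93 + 2.19 + 1.08 + 1.49 + 1.66 + 2.56 = 10.91
Var(T) = 10.91 + 2 × 3.29 = 17.49
α (item deleted) = (6/5)·(1 − 10.91/17.49) = 0.451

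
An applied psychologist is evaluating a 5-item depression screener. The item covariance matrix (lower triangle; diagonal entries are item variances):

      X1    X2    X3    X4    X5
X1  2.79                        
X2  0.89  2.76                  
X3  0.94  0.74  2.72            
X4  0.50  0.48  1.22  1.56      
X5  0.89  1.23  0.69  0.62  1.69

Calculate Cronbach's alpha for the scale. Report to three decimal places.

Σσᵢ² = 2.79 + 2.76 + 2.72 + 1.56 + 1.69 = 11.52
Sum of the distinct covariances = 8.20
Var(T) = 11.52 + 2 × 8.20 = 27.92
α = (k/(k−1))·(1 − Σσᵢ²/Var(T)) = (5/4)·(1 − 11.52/27.92) = 0.734

α = 0.734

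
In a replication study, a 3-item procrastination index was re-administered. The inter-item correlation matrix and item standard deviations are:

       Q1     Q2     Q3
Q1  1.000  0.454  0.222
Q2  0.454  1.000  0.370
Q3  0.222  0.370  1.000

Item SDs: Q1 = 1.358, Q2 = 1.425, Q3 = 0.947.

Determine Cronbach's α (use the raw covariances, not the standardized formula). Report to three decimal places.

α = 0.616

Σσ²ᵢ = 1.358² + 1.425² + 0.947² = 4.7716
Covariances σ_ij = r_ij · s_i · s_j:
  σ(Q1,Q2) = 0.454 × 1.358 × 1.425 = 0.8786
  σ(Q1,Q3) = 0.222 × 1.358 × 0.947 = 0.2855
  σ(Q2,Q3) = 0.370 × 1.425 × 0.947 = 0.4993
σ²_T = Σσ²ᵢ + 2·Σσ_ij = 4.7716 + 2 × 1.6634 = 8.0984
α = (3/2)·(1 − 4.7716/8.0984) = 0.616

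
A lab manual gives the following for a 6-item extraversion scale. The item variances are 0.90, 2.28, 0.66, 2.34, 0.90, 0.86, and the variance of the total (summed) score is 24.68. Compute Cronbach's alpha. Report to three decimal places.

sum of item variances = 0.90 + 2.28 + 0.66 + 2.34 + 0.90 + 0.86 = 7.94
α = (k/(k−1))·(1 − sum of item variances/total variance) = (6/5)·(1 − 7.94/24.68) = 0.814

α = 0.814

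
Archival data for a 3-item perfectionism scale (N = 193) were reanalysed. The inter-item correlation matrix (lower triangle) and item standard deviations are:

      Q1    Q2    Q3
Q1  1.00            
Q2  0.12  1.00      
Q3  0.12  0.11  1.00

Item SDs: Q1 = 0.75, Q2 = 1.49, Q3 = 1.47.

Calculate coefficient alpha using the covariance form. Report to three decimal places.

coefficient alpha = 0.255

Σσ²ᵢ = 0.75² + 1.49² + 1.47² = 4.9435
Covariances σ_ij = r_ij · s_i · s_j:
  σ(Q1,Q2) = 0.12 × 0.75 × 1.49 = 0.1341
  σ(Q1,Q3) = 0.12 × 0.75 × 1.47 = 0.1323
  σ(Q2,Q3) = 0.11 × 1.49 × 1.47 = 0.2409
σ²_T = Σσ²ᵢ + 2·Σσ_ij = 4.9435 + 2 × 0.5073 = 5.9581
α = (3/2)·(1 − 4.9435/5.9581) = 0.255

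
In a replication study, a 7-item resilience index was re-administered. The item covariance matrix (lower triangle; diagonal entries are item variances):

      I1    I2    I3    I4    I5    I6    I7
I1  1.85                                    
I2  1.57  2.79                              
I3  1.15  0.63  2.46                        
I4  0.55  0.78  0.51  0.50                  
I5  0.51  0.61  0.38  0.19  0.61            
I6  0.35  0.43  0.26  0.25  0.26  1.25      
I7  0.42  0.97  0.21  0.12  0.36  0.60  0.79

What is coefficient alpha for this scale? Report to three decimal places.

Σσᵢ² = 1.85 + 2.79 + 2.46 + 0.50 + 0.61 + 1.25 + 0.79 = 10.25
Sum of the distinct covariances = 11.11
σ²_total = 10.25 + 2 × 11.11 = 32.47
α = (k/(k−1))·(1 − Σσᵢ²/σ²_total) = (7/6)·(1 − 10.25/32.47) = 0.798

coefficient alpha = 0.798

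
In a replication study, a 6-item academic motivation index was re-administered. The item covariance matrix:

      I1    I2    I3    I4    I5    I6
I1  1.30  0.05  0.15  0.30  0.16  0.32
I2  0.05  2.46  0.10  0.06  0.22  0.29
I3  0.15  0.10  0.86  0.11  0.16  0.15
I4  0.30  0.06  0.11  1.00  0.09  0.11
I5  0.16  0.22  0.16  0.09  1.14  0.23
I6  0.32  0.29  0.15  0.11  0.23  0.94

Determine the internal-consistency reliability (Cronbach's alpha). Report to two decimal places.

Cronbach's alpha = 0.47

Σσ²ᵢ = 1.30 + 2.46 + 0.86 + 1.00 + 1.14 + 0.94 = 7.70
Sum of the distinct covariances = 2.50
σ²_T = 7.70 + 2 × 2.50 = 12.70
α = (k/(k−1))·(1 − Σσ²ᵢ/σ²_T) = (6/5)·(1 − 7.70/12.70) = 0.47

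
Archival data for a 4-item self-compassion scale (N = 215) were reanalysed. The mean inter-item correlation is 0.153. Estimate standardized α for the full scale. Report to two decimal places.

standardized α = 0.42

Standardized α = k·r̄ / (1 + (k−1)·r̄) = 4 × 0.153 / (1 + 3 × 0.153)
  = 0.6120 / 1.4590 = 0.42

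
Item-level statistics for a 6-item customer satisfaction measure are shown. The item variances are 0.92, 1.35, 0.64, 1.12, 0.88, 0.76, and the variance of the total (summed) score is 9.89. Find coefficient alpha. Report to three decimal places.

Σσᵢ² = 0.92 + 1.35 + 0.64 + 1.12 + 0.88 + 0.76 = 5.67
α = (k/(k−1))·(1 − Σσᵢ²/σ²_total) = (6/5)·(1 − 5.67/9.89) = 0.512

α = 0.512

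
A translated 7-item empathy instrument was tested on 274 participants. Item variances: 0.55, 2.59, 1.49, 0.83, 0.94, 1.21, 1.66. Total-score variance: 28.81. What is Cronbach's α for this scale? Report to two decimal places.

ΣVar(i) = 0.55 + 2.59 + 1.49 + 0.83 + 0.94 + 1.21 + 1.66 = 9.27
α = (k/(k−1))·(1 − ΣVar(i)/total variance) = (7/6)·(1 − 9.27/28.81) = 0.79

α = 0.79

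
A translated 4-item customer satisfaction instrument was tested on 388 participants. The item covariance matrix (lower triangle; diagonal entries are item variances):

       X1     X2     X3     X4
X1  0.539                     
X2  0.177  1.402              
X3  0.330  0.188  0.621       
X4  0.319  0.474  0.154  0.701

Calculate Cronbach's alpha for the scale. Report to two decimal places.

α = 0.67

ΣVar(i) = 0.539 + 1.402 + 0.621 + 0.701 = 3.263
Sum of the distinct covariances = 1.642
σ²_T = 3.263 + 2 × 1.642 = 6.547
α = (k/(k−1))·(1 − ΣVar(i)/σ²_T) = (4/3)·(1 − 3.263/6.547) = 0.67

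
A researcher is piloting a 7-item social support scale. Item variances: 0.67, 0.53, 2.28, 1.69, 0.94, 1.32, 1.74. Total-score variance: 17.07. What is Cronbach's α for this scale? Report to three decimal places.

Σσ²ᵢ = 0.67 + 0.53 + 2.28 + 1.69 + 0.94 + 1.32 + 1.74 = 9.17
α = (k/(k−1))·(1 − Σσ²ᵢ/Var(T)) = (7/6)·(1 − 9.17/17.07) = 0.540

Cronbach's α = 0.540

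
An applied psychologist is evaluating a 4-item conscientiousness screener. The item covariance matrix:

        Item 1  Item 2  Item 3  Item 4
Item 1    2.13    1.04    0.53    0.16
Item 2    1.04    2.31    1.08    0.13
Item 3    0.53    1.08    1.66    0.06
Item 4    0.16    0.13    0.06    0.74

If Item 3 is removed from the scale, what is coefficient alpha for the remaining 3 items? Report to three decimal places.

α = 0.509

Remaining items: Item 1, Item 2, Item 4 (k = 3).
ΣVar(i) = 2.13 + 2.31 + 0.74 = 5.18
total variance = 5.18 + 2 × 1.33 = 7.84
α (item deleted) = (3/2)·(1 − 5.18/7.84) = 0.509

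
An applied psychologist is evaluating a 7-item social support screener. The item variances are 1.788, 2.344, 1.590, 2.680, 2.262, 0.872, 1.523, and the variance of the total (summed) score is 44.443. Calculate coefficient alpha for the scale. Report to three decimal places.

sum of item variances = 1.788 + 2.344 + 1.590 + 2.680 + 2.262 + 0.872 + 1.523 = 13.059
α = (k/(k−1))·(1 − sum of item variances/total variance) = (7/6)·(1 − 13.059/44.443) = 0.824

α = 0.824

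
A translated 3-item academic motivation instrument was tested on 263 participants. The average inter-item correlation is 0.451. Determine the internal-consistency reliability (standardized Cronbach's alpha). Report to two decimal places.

standardized Cronbach's alpha = 0.71

Standardized α = k·r̄ / (1 + (k−1)·r̄) = 3 × 0.451 / (1 + 2 × 0.451)
  = 1.3530 / 1.9020 = 0.71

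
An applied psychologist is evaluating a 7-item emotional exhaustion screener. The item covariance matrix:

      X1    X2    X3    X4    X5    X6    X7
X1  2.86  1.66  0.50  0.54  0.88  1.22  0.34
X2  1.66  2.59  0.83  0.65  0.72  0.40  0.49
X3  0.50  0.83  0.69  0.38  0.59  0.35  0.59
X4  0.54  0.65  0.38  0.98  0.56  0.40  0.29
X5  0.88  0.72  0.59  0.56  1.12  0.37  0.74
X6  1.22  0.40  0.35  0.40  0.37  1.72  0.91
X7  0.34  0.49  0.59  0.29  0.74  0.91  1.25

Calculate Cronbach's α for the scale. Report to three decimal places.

Σσᵢ² = 2.86 + 2.59 + 0.69 + 0.98 + 1.12 + 1.72 + 1.25 = 11.21
Sum of off-diagonal covariances = 13.41
σ²_total = 11.21 + 2 × 13.41 = 38.03
α = (k/(k−1))·(1 − Σσᵢ²/σ²_total) = (7/6)·(1 − 11.21/38.03) = 0.823

α = 0.823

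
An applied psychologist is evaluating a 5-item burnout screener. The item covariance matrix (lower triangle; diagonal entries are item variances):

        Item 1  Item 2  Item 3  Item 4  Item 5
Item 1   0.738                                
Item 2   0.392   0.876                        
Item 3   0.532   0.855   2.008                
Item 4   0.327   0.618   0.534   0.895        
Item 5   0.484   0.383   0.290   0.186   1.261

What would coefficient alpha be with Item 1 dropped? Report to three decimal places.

Remaining items: Item 2, Item 3, Item 4, Item 5 (k = 4).
ΣVar(i) = 0.876 + 2.008 + 0.895 + 1.261 = 5.040
total variance = 5.040 + 2 × 2.866 = 10.772
α (item deleted) = (4/3)·(1 − 5.040/10.772) = 0.709

α = 0.709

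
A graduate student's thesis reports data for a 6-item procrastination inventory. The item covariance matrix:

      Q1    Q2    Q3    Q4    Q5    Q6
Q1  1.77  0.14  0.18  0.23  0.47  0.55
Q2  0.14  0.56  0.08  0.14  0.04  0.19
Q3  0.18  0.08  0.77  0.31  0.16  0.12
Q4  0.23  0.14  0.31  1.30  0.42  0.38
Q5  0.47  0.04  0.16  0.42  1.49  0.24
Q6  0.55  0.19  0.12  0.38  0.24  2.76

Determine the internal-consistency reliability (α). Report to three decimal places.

α = 0.549

Σσ²ᵢ = 1.77 + 0.56 + 0.77 + 1.30 + 1.49 + 2.76 = 8.65
Σ_{i<j} σ_ij = 3.65
σ²_total = 8.65 + 2 × 3.65 = 15.95
α = (k/(k−1))·(1 − Σσ²ᵢ/σ²_total) = (6/5)·(1 − 8.65/15.95) = 0.549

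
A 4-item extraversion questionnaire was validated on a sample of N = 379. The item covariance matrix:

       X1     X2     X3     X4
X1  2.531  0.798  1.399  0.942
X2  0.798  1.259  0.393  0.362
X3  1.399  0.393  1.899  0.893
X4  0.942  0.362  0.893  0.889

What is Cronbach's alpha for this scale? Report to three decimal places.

Σσ²ᵢ = 2.531 + 1.259 + 1.899 + 0.889 = 6.578
Sum of off-diagonal covariances = 4.787
σ²_total = 6.578 + 2 × 4.787 = 16.152
α = (k/(k−1))·(1 − Σσ²ᵢ/σ²_total) = (4/3)·(1 − 6.578/16.152) = 0.790

α = 0.790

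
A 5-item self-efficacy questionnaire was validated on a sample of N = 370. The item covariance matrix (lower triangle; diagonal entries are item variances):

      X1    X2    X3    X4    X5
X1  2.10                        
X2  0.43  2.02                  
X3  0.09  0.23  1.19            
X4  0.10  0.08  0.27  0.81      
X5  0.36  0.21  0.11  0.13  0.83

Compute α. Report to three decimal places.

Σσ²ᵢ = 2.10 + 2.02 + 1.19 + 0.81 + 0.83 = 6.95
Sum of the distinct covariances = 2.01
σ²_T = 6.95 + 2 × 2.01 = 10.97
α = (k/(k−1))·(1 − Σσ²ᵢ/σ²_T) = (5/4)·(1 − 6.95/10.97) = 0.458

α = 0.458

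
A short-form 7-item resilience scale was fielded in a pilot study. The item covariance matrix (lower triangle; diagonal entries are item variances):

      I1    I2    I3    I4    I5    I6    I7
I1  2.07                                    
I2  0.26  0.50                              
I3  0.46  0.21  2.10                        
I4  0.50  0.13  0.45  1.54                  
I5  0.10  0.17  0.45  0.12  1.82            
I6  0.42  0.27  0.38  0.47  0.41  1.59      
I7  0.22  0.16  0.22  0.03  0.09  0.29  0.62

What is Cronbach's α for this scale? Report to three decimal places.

Cronbach's α = 0.620

ΣVar(i) = 2.07 + 0.50 + 2.10 + 1.54 + 1.82 + 1.59 + 0.62 = 10.24
Σ_{i<j} σ_ij = 5.81
σ²_total = 10.24 + 2 × 5.81 = 21.86
α = (k/(k−1))·(1 − ΣVar(i)/σ²_total) = (7/6)·(1 − 10.24/21.86) = 0.620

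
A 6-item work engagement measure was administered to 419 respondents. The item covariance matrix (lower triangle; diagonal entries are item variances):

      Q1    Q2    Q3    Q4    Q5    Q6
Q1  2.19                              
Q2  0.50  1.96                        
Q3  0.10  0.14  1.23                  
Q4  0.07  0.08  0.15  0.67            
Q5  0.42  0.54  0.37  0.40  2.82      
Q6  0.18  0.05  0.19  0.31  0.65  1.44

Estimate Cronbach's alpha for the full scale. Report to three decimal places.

sum of item variances = 2.19 + 1.96 + 1.23 + 0.67 + 2.82 + 1.44 = 10.31
Sum of off-diagonal covariances = 4.15
σ²_T = 10.31 + 2 × 4.15 = 18.61
α = (k/(k−1))·(1 − sum of item variances/σ²_T) = (6/5)·(1 − 10.31/18.61) = 0.535

Cronbach's alpha = 0.535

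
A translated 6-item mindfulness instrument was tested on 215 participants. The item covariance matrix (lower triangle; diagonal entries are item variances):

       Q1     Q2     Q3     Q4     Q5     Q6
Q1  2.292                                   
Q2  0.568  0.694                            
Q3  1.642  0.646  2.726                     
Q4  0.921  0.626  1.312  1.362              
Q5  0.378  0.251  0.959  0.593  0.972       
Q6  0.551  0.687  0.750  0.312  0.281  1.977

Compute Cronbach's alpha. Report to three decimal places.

α = 0.812

ΣVar(i) = 2.292 + 0.694 + 2.726 + 1.362 + 0.972 + 1.977 = 10.023
Σ_{i<j} σ_ij = 10.477
σ²_total = 10.023 + 2 × 10.477 = 30.977
α = (k/(k−1))·(1 − ΣVar(i)/σ²_total) = (6/5)·(1 − 10.023/30.977) = 0.812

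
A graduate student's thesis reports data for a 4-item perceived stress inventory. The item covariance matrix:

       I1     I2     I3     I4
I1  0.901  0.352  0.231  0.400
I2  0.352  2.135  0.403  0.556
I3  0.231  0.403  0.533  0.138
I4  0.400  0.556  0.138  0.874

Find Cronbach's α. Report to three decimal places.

ΣVar(i) = 0.901 + 2.135 + 0.533 + 0.874 = 4.443
Σ_{i<j} σ_ij = 2.080
Var(T) = 4.443 + 2 × 2.080 = 8.603
α = (k/(k−1))·(1 − ΣVar(i)/Var(T)) = (4/3)·(1 − 4.443/8.603) = 0.645

α = 0.645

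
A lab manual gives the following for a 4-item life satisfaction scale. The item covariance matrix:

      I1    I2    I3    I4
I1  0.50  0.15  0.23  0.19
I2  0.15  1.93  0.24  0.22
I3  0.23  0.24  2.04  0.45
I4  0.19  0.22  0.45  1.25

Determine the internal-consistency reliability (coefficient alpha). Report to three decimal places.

Σσᵢ² = 0.50 + 1.93 + 2.04 + 1.25 = 5.72
Σ_{i<j} σ_ij = 1.48
total variance = 5.72 + 2 × 1.48 = 8.68
α = (k/(k−1))·(1 − Σσᵢ²/total variance) = (4/3)·(1 − 5.72/8.68) = 0.455

α = 0.455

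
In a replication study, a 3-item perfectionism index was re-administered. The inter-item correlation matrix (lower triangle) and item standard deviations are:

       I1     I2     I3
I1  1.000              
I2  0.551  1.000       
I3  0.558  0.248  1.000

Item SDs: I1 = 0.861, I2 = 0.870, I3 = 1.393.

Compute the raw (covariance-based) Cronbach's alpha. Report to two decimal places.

Cronbach's alpha = 0.67

Σσ²ᵢ = 0.861² + 0.870² + 1.393² = 3.4387
Covariances σ_ij = r_ij · s_i · s_j:
  σ(I1,I2) = 0.551 × 0.861 × 0.870 = 0.4127
  σ(I1,I3) = 0.558 × 0.861 × 1.393 = 0.6693
  σ(I2,I3) = 0.248 × 0.870 × 1.393 = 0.3006
σ²_T = Σσ²ᵢ + 2·Σσ_ij = 3.4387 + 2 × 1.3826 = 6.2039
α = (3/2)·(1 − 3.4387/6.2039) = 0.67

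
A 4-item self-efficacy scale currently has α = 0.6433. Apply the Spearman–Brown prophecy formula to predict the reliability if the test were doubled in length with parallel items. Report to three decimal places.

Length factor m = 2
α' = m·α / (1 + (m−1)·α)
   = 2 × 0.6433 / (1 + (2 − 1) × 0.6433)
   = 1.2866 / 1.6433 = 0.783

predicted reliability = 0.783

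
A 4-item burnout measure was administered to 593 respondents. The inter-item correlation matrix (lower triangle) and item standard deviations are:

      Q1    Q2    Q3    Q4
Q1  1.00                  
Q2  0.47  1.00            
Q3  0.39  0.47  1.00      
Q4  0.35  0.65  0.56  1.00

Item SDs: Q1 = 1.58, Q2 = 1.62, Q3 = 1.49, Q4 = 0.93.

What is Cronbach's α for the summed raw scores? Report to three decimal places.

Σσ²ᵢ = 1.58² + 1.62² + 1.49² + 0.93² = 8.2058
Covariances σ_ij = r_ij · s_i · s_j:
  σ(Q1,Q2) = 0.47 × 1.58 × 1.62 = 1.2030
  σ(Q1,Q3) = 0.39 × 1.58 × 1.49 = 0.9181
  σ(Q1,Q4) = 0.35 × 1.58 × 0.93 = 0.5143
  σ(Q2,Q3) = 0.47 × 1.62 × 1.49 = 1.1345
  σ(Q2,Q4) = 0.65 × 1.62 × 0.93 = 0.9793
  σ(Q3,Q4) = 0.56 × 1.49 × 0.93 = 0.7760
σ²_T = Σσ²ᵢ + 2·Σσ_ij = 8.2058 + 2 × 5.5252 = 19.2562
α = (4/3)·(1 − 8.2058/19.2562) = 0.765

α = 0.765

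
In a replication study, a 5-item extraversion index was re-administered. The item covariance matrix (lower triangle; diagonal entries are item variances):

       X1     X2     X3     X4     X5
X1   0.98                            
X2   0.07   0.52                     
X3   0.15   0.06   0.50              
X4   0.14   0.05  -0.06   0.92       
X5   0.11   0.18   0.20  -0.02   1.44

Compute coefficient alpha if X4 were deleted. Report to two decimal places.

Remaining items: X1, X2, X3, X5 (k = 4).
Σσ²ᵢ = 0.98 + 0.52 + 0.50 + 1.44 = 3.44
total variance = 3.44 + 2 × 0.77 = 4.98
α (item deleted) = (4/3)·(1 − 3.44/4.98) = 0.41

coefficient alpha = 0.41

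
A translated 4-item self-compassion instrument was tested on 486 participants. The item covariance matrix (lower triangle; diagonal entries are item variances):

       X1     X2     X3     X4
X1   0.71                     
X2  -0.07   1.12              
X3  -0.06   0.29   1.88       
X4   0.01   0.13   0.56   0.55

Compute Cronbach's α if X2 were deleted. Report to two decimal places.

Remaining items: X1, X3, X4 (k = 3).
Σσᵢ² = 0.71 + 1.88 + 0.55 = 3.14
σ²_total = 3.14 + 2 × 0.51 = 4.16
α (item deleted) = (3/2)·(1 − 3.14/4.16) = 0.37

α = 0.37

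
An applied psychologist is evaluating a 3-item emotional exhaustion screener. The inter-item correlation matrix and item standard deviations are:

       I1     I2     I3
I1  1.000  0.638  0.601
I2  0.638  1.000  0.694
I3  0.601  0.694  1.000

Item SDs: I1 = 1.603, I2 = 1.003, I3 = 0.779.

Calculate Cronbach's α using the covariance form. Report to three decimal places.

Σσ²ᵢ = 1.603² + 1.003² + 0.779² = 4.1825
Covariances σ_ij = r_ij · s_i · s_j:
  σ(I1,I2) = 0.638 × 1.603 × 1.003 = 1.0258
  σ(I1,I3) = 0.601 × 1.603 × 0.779 = 0.7505
  σ(I2,I3) = 0.694 × 1.003 × 0.779 = 0.5422
σ²_T = Σσ²ᵢ + 2·Σσ_ij = 4.1825 + 2 × 2.3185 = 8.8195
α = (3/2)·(1 − 4.1825/8.8195) = 0.789

Cronbach's α = 0.789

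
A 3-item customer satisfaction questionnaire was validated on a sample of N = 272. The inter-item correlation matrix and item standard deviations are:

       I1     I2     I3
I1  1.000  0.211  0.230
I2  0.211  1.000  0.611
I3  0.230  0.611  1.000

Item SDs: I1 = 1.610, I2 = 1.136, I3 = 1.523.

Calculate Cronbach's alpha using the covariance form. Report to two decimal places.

Σσ²ᵢ = 1.610² + 1.136² + 1.523² = 6.2021
Covariances σ_ij = r_ij · s_i · s_j:
  σ(I1,I2) = 0.211 × 1.610 × 1.136 = 0.3859
  σ(I1,I3) = 0.230 × 1.610 × 1.523 = 0.5640
  σ(I2,I3) = 0.611 × 1.136 × 1.523 = 1.0571
σ²_T = Σσ²ᵢ + 2·Σσ_ij = 6.2021 + 2 × 2.0070 = 10.2161
α = (3/2)·(1 − 6.2021/10.2161) = 0.59

α = 0.59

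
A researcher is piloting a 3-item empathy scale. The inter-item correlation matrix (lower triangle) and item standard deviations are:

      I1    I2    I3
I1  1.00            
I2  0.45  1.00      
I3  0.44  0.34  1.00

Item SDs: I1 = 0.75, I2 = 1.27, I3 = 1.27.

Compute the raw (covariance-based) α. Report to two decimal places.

α = 0.64

Σσ²ᵢ = 0.75² + 1.27² + 1.27² = 3.7883
Covariances σ_ij = r_ij · s_i · s_j:
  σ(I1,I2) = 0.45 × 0.75 × 1.27 = 0.4286
  σ(I1,I3) = 0.44 × 0.75 × 1.27 = 0.4191
  σ(I2,I3) = 0.34 × 1.27 × 1.27 = 0.5484
σ²_T = Σσ²ᵢ + 2·Σσ_ij = 3.7883 + 2 × 1.3961 = 6.5805
α = (3/2)·(1 − 3.7883/6.5805) = 0.64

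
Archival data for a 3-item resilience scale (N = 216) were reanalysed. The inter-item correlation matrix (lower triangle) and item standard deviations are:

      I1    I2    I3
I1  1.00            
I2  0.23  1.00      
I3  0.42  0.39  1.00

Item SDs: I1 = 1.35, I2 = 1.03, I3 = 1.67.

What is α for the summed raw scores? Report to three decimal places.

Σσ²ᵢ = 1.35² + 1.03² + 1.67² = 5.6723
Covariances σ_ij = r_ij · s_i · s_j:
  σ(I1,I2) = 0.23 × 1.35 × 1.03 = 0.3198
  σ(I1,I3) = 0.42 × 1.35 × 1.67 = 0.9469
  σ(I2,I3) = 0.39 × 1.03 × 1.67 = 0.6708
σ²_T = Σσ²ᵢ + 2·Σσ_ij = 5.6723 + 2 × 1.9375 = 9.5473
α = (3/2)·(1 − 5.6723/9.5473) = 0.609

α = 0.609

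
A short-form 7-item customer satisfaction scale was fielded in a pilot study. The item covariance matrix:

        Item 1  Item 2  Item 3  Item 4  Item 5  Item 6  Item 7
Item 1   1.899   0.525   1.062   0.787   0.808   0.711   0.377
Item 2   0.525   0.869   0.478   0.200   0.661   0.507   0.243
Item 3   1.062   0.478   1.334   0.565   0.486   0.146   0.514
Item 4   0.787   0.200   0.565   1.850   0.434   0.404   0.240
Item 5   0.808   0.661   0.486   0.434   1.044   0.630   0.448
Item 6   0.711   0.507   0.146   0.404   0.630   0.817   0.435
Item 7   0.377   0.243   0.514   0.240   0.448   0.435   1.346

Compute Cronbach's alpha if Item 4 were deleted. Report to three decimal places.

Remaining items: Item 1, Item 2, Item 3, Item 5, Item 6, Item 7 (k = 6).
sum of item variances = 1.899 + 0.869 + 1.334 + 1.044 + 0.817 + 1.346 = 7.309
σ²_total = 7.309 + 2 × 8.031 = 23.371
α (item deleted) = (6/5)·(1 − 7.309/23.371) = 0.825

Cronbach's alpha = 0.825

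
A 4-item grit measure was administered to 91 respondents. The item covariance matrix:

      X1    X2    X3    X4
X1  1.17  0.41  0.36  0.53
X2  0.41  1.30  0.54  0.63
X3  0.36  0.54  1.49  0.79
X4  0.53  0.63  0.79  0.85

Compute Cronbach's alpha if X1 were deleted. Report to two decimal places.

Cronbach's alpha = 0.78

Remaining items: X2, X3, X4 (k = 3).
Σσᵢ² = 1.30 + 1.49 + 0.85 = 3.64
Var(T) = 3.64 + 2 × 1.96 = 7.56
α (item deleted) = (3/2)·(1 − 3.64/7.56) = 0.78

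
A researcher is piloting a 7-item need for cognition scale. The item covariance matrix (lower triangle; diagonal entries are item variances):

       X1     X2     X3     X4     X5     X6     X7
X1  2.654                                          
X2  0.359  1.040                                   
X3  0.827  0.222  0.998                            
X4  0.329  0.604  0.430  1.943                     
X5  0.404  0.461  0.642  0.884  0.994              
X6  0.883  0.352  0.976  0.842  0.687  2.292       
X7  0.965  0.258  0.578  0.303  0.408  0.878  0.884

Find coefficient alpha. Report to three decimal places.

coefficient alpha = 0.810

sum of item variances = 2.654 + 1.040 + 0.998 + 1.943 + 0.994 + 2.292 + 0.884 = 10.805
Sum of the distinct covariances = 12.292
Var(T) = 10.805 + 2 × 12.292 = 35.389
α = (k/(k−1))·(1 − sum of item variances/Var(T)) = (7/6)·(1 − 10.805/35.389) = 0.810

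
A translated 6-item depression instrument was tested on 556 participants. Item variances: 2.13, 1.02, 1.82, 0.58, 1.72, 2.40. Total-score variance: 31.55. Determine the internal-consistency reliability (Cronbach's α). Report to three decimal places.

Cronbach's α = 0.832

sum of item variances = 2.13 + 1.02 + 1.82 + 0.58 + 1.72 + 2.40 = 9.67
α = (k/(k−1))·(1 − sum of item variances/σ²_T) = (6/5)·(1 − 9.67/31.55) = 0.832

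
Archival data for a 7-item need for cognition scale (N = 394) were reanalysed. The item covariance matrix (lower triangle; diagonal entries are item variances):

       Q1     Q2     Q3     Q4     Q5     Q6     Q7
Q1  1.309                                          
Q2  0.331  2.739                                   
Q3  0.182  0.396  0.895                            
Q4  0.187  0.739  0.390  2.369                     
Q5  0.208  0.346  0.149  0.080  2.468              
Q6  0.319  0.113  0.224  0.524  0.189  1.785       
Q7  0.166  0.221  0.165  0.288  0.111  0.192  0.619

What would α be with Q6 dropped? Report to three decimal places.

Remaining items: Q1, Q2, Q3, Q4, Q5, Q7 (k = 6).
sum of item variances = 1.309 + 2.739 + 0.895 + 2.369 + 2.468 + 0.619 = 10.399
total variance = 10.399 + 2 × 3.959 = 18.317
α (item deleted) = (6/5)·(1 − 10.399/18.317) = 0.519

α = 0.519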